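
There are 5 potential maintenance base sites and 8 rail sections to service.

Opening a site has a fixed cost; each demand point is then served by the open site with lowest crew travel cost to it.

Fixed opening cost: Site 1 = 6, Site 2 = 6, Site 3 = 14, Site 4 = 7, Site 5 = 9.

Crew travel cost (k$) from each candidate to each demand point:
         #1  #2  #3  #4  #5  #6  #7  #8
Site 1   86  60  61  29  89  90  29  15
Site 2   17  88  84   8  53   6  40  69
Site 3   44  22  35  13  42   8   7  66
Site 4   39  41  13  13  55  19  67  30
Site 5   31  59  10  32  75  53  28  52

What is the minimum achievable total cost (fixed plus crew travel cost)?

162

Open {Site 1, Site 2, Site 3, Site 5}: assign each demand point to its cheapest open site.
  #1→Site 2 17, #2→Site 3 22, #3→Site 5 10, #4→Site 2 8, #5→Site 3 42, #6→Site 2 6, #7→Site 3 7, #8→Site 1 15
  crew travel cost 127, fixed 35 → total 162.
Compare {Site 1, Site 2, Site 3, Site 4}: crew travel cost 130 + fixed 33 = 163.
Compare {Site 1, Site 2, Site 3, Site 4, Site 5}: crew travel cost 127 + fixed 42 = 169.
Compare {Site 2, Site 3, Site 4}: crew travel cost 145 + fixed 27 = 172.
All other subsets cost ≥ 163. Minimum total cost: 162.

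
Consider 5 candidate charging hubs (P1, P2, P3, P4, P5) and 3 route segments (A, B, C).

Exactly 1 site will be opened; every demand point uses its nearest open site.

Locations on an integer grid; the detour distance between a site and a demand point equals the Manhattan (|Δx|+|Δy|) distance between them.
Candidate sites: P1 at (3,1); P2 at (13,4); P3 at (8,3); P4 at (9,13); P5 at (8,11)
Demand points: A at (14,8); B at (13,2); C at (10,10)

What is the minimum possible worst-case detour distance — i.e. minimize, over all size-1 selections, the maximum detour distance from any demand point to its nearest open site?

Open {P2}.
  Farthest demand point is C at detour distance 9 (to P2); all others are ≤ 9.
With {P3} the worst case is 11.
With {P5} the worst case is 14.
No size-1 selection achieves below 9.

9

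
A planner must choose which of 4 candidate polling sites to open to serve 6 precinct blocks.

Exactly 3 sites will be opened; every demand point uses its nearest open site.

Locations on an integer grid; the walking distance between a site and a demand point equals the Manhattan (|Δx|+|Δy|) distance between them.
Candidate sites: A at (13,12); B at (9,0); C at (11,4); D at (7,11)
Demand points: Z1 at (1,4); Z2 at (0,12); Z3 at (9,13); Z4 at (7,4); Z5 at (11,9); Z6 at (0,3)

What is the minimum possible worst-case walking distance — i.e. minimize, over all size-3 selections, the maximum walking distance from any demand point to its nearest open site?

Open {A, B, D}.
  Farthest demand point is Z1 at walking distance 12 (to B); all others are ≤ 12.
With {A, C, D} the worst case is 12.
With {B, C, D} the worst case is 12.
No size-3 selection achieves below 12.

12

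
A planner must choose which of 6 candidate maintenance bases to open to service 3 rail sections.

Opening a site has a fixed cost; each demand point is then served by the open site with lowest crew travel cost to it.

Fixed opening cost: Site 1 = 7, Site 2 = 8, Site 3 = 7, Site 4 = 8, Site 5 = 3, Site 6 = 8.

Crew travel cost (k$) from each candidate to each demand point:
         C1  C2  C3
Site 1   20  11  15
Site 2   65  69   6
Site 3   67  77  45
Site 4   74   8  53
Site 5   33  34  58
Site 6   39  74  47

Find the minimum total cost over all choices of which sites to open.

52

Open {Site 1, Site 2}: assign each demand point to its cheapest open site.
  C1→Site 1 20, C2→Site 1 11, C3→Site 2 6
  crew travel cost 37, fixed 15 → total 52.
Compare {Site 1}: crew travel cost 46 + fixed 7 = 53.
Compare {Site 1, Site 2, Site 5}: crew travel cost 37 + fixed 18 = 55.
Compare {Site 1, Site 5}: crew travel cost 46 + fixed 10 = 56.
All other subsets cost ≥ 53. Minimum total cost: 52.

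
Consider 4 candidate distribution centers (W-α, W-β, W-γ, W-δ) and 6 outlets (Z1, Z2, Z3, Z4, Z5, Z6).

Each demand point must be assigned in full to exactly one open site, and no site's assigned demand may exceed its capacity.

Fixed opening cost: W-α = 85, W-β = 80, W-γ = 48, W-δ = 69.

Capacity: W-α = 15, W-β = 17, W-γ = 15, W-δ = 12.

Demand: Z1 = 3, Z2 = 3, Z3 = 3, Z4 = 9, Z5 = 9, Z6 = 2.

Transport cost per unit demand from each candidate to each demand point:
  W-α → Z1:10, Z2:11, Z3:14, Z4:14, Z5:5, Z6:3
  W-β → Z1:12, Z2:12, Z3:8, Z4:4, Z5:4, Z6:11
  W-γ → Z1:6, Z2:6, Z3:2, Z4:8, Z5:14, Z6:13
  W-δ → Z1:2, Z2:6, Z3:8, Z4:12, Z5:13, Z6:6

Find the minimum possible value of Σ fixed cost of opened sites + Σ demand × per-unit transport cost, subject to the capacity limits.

310

Open {W-α, W-γ}; cheapest assignment that respects the capacities:
  W-α (cap 15, load 14): Z1, Z5, Z6 — cost 3×10 + 9×5 + 2×3 = 81
  W-γ (cap 15, load 15): Z2, Z3, Z4 — cost 3×6 + 3×2 + 9×8 = 96
  Shipping 177, fixed 133 → total 310.
  Any other capacity-feasible assignment to {W-α, W-γ} ships for at least 177.
Compare {W-β, W-γ}: its best feasible assignment gives total 318.
Compare {W-α, W-β}: its best feasible assignment gives total 342.
Every other set of open sites that can feasibly serve all demand totals ≥ 318 even under its best assignment. Minimum: 310.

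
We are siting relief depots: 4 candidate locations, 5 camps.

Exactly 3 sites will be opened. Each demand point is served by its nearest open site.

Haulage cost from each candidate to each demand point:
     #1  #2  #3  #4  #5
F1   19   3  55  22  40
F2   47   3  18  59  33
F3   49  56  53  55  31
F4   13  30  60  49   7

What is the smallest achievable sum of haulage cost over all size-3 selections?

63

Open {F1, F2, F4}.
  #1→F4 13, #2→F1 3, #3→F2 18, #4→F1 22, #5→F4 7  ⇒ total 63.
Compare {F2, F3, F4}: total 90.
Compare {F1, F2, F3}: total 93.
No size-3 selection does better; minimum is 63.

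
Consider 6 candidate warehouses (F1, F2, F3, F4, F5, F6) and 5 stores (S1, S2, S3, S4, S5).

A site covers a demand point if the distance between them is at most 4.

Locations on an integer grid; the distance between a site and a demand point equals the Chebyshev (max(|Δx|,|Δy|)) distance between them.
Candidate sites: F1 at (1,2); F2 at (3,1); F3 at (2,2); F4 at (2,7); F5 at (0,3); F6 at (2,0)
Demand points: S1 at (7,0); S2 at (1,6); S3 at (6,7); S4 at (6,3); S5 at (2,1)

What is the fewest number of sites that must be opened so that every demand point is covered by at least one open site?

Coverage sets (demand points within 4 of each site):
  F1: {S2, S5}
  F2: {S1, S4, S5}
  F3: {S2, S4, S5}
  F4: {S2, S3, S4}
  F5: {S2, S5}
  F6: {S4, S5}
No single site covers all 5 demand points.
But {F2, F4} covers everything, so the minimum is 2.

2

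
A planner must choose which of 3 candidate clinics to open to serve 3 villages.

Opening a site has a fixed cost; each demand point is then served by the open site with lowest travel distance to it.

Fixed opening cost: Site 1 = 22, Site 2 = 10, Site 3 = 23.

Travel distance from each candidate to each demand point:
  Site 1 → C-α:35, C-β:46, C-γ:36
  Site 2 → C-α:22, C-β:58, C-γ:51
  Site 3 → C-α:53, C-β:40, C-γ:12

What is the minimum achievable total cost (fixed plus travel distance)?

107

Open {Site 2, Site 3}: assign each demand point to its cheapest open site.
  C-α→Site 2 22, C-β→Site 3 40, C-γ→Site 3 12
  travel distance 74, fixed 33 → total 107.
Compare {Site 3}: travel distance 105 + fixed 23 = 128.
Compare {Site 1, Site 2, Site 3}: travel distance 74 + fixed 55 = 129.
Compare {Site 1, Site 3}: travel distance 87 + fixed 45 = 132.
All other subsets cost ≥ 128. Minimum total cost: 107.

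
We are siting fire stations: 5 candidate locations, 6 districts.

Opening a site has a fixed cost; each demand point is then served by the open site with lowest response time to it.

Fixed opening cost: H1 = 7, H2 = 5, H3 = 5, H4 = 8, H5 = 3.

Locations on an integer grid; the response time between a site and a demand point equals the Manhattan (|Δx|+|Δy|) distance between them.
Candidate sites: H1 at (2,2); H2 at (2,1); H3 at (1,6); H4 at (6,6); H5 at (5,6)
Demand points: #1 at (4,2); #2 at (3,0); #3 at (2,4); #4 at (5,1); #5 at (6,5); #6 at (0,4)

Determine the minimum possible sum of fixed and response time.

26

Open {H2, H5}: assign each demand point to its cheapest open site.
  #1→H2 3, #2→H2 2, #3→H2 3, #4→H2 3, #5→H5 2, #6→H2 5
  response time 18, fixed 8 → total 26.
Compare {H1, H5}: response time 17 + fixed 10 = 27.
Compare {H1}: response time 22 + fixed 7 = 29.
Compare {H2}: response time 24 + fixed 5 = 29.
All other subsets cost ≥ 27. Minimum total cost: 26.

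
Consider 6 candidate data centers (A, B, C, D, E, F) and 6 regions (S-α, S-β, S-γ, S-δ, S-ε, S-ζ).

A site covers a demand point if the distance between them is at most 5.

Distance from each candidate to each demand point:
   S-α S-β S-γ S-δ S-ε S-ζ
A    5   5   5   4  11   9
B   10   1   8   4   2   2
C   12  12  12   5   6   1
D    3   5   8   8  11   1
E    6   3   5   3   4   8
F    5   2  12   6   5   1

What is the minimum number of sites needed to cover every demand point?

Coverage sets (demand points within 5 of each site):
  A: {S-α, S-β, S-γ, S-δ}
  B: {S-β, S-δ, S-ε, S-ζ}
  C: {S-δ, S-ζ}
  D: {S-α, S-β, S-ζ}
  E: {S-β, S-γ, S-δ, S-ε}
  F: {S-α, S-β, S-ε, S-ζ}
No single site covers all 6 demand points.
But {A, B} covers everything, so the minimum is 2.

2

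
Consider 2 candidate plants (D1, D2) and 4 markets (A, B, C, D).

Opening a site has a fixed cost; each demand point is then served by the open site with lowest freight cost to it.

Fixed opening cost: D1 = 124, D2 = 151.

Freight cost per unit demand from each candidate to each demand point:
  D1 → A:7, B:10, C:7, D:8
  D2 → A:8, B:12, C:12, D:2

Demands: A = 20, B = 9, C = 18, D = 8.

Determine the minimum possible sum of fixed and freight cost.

Open {D1}: assign each demand point to its cheapest open site.
  A→D1 20×7=140, B→D1 9×10=90, C→D1 18×7=126, D→D1 8×8=64
  freight cost 420, fixed 124 → total 544.
Compare {D1, D2}: freight cost 372 + fixed 275 = 647.
Compare {D2}: freight cost 500 + fixed 151 = 651.

544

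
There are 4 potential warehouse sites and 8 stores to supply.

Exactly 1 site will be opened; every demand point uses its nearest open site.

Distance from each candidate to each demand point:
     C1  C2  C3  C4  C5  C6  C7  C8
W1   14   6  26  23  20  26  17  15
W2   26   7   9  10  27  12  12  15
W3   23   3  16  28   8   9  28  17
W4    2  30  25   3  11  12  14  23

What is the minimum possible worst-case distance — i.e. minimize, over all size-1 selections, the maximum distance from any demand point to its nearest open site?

26

Open {W1}.
  Farthest demand point is C3 at distance 26 (to W1); all others are ≤ 26.
With {W2} the worst case is 27.
With {W3} the worst case is 28.
No size-1 selection achieves below 26.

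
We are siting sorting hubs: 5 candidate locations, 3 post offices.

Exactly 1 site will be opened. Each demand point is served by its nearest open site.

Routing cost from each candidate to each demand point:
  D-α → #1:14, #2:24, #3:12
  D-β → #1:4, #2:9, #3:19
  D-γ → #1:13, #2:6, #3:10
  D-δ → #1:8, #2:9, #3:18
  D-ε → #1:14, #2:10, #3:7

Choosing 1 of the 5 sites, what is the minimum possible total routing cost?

Open {D-γ}.
  #1→D-γ 13, #2→D-γ 6, #3→D-γ 10  ⇒ total 29.
Compare {D-ε}: total 31.
Compare {D-β}: total 32.
No size-1 selection does better; minimum is 29.

29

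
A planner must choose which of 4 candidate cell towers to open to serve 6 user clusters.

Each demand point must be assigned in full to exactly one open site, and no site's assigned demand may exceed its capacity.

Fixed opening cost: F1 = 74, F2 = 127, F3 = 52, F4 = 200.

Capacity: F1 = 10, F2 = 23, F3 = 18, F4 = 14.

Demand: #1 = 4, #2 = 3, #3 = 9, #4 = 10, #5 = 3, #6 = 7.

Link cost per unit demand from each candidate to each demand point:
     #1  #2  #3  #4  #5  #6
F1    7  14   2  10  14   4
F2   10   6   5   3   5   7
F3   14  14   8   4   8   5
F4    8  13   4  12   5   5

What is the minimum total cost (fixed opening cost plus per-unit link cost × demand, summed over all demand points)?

Open {F2, F3}; cheapest assignment that respects the capacities:
  F2 (cap 23, load 19): #1, #2, #3, #5 — cost 4×10 + 3×6 + 9×5 + 3×5 = 118
  F3 (cap 18, load 17): #4, #6 — cost 10×4 + 7×5 = 75
  Shipping 193, fixed 179 → total 372.
  Any other capacity-feasible assignment to {F2, F3} ships for at least 193.
Compare {F1, F2, F3}: its best feasible assignment gives total 409.
Compare {F2, F4}: its best feasible assignment gives total 502.
Every other set of open sites that can feasibly serve all demand totals ≥ 409 even under its best assignment. Minimum: 372.

372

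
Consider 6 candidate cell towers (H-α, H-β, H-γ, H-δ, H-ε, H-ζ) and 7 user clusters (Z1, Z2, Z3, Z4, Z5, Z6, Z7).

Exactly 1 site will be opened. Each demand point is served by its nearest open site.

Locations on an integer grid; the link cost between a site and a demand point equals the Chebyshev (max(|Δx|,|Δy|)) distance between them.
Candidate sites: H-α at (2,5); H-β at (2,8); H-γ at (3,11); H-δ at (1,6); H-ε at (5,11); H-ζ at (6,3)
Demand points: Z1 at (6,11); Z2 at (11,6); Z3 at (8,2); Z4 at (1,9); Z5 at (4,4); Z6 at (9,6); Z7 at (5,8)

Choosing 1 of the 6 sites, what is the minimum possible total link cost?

31

Open {H-ζ}.
  Z1→H-ζ 8, Z2→H-ζ 5, Z3→H-ζ 2, Z4→H-ζ 6, Z5→H-ζ 2, Z6→H-ζ 3, Z7→H-ζ 5  ⇒ total 31.
Compare {H-β}: total 34.
Compare {H-ε}: total 35.
No size-1 selection does better; minimum is 31.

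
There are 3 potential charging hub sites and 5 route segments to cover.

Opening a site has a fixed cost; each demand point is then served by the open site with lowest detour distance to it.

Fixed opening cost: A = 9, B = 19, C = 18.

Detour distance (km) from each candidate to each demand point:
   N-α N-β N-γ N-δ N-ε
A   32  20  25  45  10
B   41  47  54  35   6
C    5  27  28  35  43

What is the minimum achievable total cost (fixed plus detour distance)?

Open {A, C}: assign each demand point to its cheapest open site.
  N-α→C 5, N-β→A 20, N-γ→A 25, N-δ→C 35, N-ε→A 10
  detour distance 95, fixed 27 → total 122.
Compare {A, B, C}: detour distance 91 + fixed 46 = 137.
Compare {B, C}: detour distance 101 + fixed 37 = 138.
Compare {A}: detour distance 132 + fixed 9 = 141.
All other subsets cost ≥ 137. Minimum total cost: 122.

122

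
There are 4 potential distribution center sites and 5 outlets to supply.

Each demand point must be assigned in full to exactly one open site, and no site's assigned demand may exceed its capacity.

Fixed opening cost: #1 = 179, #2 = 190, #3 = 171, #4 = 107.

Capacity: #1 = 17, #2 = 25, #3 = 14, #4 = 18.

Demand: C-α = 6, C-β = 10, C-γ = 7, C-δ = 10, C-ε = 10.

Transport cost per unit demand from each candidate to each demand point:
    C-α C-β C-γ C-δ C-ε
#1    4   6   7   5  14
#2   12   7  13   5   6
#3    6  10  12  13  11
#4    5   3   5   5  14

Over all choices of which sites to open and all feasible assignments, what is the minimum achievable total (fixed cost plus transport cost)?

675

Open {#1, #2, #4}; cheapest assignment that respects the capacities:
  #1 (cap 17, load 16): C-α, C-δ — cost 6×4 + 10×5 = 74
  #2 (cap 25, load 10): C-ε — cost 10×6 = 60
  #4 (cap 18, load 17): C-β, C-γ — cost 10×3 + 7×5 = 65
  Shipping 199, fixed 476 → total 675.
  Any other capacity-feasible assignment to {#1, #2, #4} ships for at least 199.
Compare {#2, #3, #4}: its best feasible assignment gives total 679.
Compare {#1, #3, #4}: its best feasible assignment gives total 706.
Every other set of open sites that can feasibly serve all demand totals ≥ 679 even under its best assignment. Minimum: 675.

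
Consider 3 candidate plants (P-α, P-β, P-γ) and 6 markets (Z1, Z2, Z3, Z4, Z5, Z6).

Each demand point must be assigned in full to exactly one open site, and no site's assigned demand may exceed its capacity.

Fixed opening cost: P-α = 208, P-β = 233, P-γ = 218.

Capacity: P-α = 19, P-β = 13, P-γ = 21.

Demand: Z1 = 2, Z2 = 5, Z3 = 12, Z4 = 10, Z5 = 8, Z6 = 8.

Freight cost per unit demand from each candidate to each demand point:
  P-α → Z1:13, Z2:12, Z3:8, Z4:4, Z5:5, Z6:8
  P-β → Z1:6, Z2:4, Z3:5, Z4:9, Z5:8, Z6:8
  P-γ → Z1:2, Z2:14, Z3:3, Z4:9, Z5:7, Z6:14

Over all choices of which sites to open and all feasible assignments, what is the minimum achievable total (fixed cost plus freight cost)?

Open {P-α, P-β, P-γ}; cheapest assignment that respects the capacities:
  P-α (cap 19, load 18): Z4, Z5 — cost 10×4 + 8×5 = 80
  P-β (cap 13, load 13): Z2, Z6 — cost 5×4 + 8×8 = 84
  P-γ (cap 21, load 14): Z1, Z3 — cost 2×2 + 12×3 = 40
  Shipping 204, fixed 659 → total 863.
  Any other capacity-feasible assignment to {P-α, P-β, P-γ} ships for at least 204.
Total demand is 45 and no other set of sites has combined capacity ≥ 45, so {P-α, P-β, P-γ} is the only feasible choice of open sites. Minimum: 863.

863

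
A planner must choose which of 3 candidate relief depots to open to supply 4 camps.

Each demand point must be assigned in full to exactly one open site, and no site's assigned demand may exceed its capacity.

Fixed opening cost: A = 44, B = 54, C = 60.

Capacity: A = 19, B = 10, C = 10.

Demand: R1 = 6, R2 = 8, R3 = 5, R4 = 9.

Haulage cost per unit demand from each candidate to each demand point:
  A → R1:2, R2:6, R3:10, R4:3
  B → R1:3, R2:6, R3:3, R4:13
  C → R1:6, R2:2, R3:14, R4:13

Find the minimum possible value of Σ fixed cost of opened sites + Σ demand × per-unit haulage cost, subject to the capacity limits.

228

Open {A, B, C}; cheapest assignment that respects the capacities:
  A (cap 19, load 15): R1, R4 — cost 6×2 + 9×3 = 39
  B (cap 10, load 5): R3 — cost 5×3 = 15
  C (cap 10, load 8): R2 — cost 8×2 = 16
  Shipping 70, fixed 158 → total 228.
  Any other capacity-feasible assignment to {A, B, C} ships for at least 70.
Compare {A, B}: its best feasible assignment gives total 325.
Compare {A, C}: its best feasible assignment gives total 331.
Every other set of open sites that can feasibly serve all demand totals ≥ 325 even under its best assignment. Minimum: 228.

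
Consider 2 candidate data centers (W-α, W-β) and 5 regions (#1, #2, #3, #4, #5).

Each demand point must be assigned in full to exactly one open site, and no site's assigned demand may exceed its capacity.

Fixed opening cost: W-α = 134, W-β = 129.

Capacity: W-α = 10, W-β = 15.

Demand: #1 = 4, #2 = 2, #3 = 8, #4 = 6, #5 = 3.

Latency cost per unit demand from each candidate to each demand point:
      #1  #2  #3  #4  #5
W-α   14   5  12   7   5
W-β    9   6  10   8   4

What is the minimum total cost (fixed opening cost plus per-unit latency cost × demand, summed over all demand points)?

Open {W-α, W-β}; cheapest assignment that respects the capacities:
  W-α (cap 10, load 8): #2, #4 — cost 2×5 + 6×7 = 52
  W-β (cap 15, load 15): #1, #3, #5 — cost 4×9 + 8×10 + 3×4 = 128
  Shipping 180, fixed 263 → total 443.
  Any other capacity-feasible assignment to {W-α, W-β} ships for at least 180.
Total demand is 23 and no other set of sites has combined capacity ≥ 23, so {W-α, W-β} is the only feasible choice of open sites. Minimum: 443.

443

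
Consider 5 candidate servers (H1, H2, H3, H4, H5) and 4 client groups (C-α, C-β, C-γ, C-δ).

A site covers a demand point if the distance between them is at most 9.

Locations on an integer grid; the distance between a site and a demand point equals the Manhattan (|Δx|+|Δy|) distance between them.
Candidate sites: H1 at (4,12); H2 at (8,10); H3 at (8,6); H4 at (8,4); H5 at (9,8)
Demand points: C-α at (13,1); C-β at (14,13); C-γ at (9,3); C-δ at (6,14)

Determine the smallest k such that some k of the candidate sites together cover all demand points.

Coverage sets (demand points within 9 of each site):
  H1: {C-δ}
  H2: {C-β, C-γ, C-δ}
  H3: {C-γ}
  H4: {C-α, C-γ}
  H5: {C-γ, C-δ}
No single site covers all 4 demand points.
But {H2, H4} covers everything, so the minimum is 2.

2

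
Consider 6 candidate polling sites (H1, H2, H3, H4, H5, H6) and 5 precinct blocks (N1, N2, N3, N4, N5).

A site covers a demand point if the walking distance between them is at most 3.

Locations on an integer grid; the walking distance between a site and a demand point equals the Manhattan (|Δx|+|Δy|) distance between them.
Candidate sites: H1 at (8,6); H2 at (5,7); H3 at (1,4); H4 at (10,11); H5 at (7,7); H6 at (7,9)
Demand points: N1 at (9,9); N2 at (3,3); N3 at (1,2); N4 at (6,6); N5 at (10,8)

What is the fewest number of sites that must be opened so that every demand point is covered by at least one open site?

3

Coverage sets (demand points within 3 of each site):
  H1: {N4}
  H2: {N4}
  H3: {N2, N3}
  H4: {N1, N5}
  H5: {N4}
  H6: {N1}
No 2 sites suffice: every size-2 union leaves at least one demand point uncovered.
But {H1, H3, H4} covers everything, so the minimum is 3.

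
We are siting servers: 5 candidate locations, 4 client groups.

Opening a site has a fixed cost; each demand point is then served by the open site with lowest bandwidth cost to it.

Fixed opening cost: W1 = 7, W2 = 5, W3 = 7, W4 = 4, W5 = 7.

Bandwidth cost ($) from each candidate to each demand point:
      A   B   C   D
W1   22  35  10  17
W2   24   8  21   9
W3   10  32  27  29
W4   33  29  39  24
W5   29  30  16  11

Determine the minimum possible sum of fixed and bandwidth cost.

Open {W1, W2, W3}: assign each demand point to its cheapest open site.
  A→W3 10, B→W2 8, C→W1 10, D→W2 9
  bandwidth cost 37, fixed 19 → total 56.
Compare {W2, W3}: bandwidth cost 48 + fixed 12 = 60.
Compare {W1, W2, W3, W4}: bandwidth cost 37 + fixed 23 = 60.
Compare {W1, W2}: bandwidth cost 49 + fixed 12 = 61.
All other subsets cost ≥ 60. Minimum total cost: 56.

56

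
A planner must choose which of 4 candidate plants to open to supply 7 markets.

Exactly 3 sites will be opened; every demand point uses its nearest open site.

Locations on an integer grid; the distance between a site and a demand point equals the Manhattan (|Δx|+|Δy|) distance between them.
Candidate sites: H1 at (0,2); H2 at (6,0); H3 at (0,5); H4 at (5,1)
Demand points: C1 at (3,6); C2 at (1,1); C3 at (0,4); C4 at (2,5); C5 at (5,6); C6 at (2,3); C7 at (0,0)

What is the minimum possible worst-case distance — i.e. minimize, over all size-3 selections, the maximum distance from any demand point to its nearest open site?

Open {H1, H3, H4}.
  Farthest demand point is C5 at distance 5 (to H4); all others are ≤ 5.
With {H2, H3, H4} the worst case is 5.
With {H1, H2, H3} the worst case is 6.
No size-3 selection achieves below 5.

5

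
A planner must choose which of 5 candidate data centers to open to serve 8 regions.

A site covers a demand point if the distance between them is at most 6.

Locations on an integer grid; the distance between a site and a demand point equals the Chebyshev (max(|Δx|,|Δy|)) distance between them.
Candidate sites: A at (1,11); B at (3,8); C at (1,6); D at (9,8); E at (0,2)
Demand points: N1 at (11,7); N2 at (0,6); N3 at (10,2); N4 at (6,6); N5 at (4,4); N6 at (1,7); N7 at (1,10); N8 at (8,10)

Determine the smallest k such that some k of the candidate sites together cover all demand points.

2

Coverage sets (demand points within 6 of each site):
  A: {N2, N4, N6, N7}
  B: {N2, N4, N5, N6, N7, N8}
  C: {N2, N4, N5, N6, N7}
  D: {N1, N3, N4, N5, N8}
  E: {N2, N4, N5, N6}
No single site covers all 8 demand points.
But {A, D} covers everything, so the minimum is 2.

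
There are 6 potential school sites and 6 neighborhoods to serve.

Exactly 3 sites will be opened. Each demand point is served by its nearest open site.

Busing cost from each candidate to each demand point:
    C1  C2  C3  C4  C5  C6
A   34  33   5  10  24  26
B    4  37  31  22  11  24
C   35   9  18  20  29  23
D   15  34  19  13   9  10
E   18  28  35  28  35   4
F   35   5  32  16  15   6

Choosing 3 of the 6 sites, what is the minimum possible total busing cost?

Open {A, B, F}.
  C1→B 4, C2→F 5, C3→A 5, C4→A 10, C5→B 11, C6→F 6  ⇒ total 41.
Compare {A, D, F}: total 50.
Compare {B, D, F}: total 56.
No size-3 selection does better; minimum is 41.

41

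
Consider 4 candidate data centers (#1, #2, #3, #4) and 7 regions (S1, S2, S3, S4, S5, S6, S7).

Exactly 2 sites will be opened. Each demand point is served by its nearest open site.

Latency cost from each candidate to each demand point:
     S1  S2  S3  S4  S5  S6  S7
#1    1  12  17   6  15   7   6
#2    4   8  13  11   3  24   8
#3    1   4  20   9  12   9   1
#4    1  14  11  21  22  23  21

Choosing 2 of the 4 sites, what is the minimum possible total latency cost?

40

Open {#2, #3}.
  S1→#3 1, S2→#3 4, S3→#2 13, S4→#3 9, S5→#2 3, S6→#3 9, S7→#3 1  ⇒ total 40.
Compare {#1, #2}: total 44.
Compare {#3, #4}: total 47.
No size-2 selection does better; minimum is 40.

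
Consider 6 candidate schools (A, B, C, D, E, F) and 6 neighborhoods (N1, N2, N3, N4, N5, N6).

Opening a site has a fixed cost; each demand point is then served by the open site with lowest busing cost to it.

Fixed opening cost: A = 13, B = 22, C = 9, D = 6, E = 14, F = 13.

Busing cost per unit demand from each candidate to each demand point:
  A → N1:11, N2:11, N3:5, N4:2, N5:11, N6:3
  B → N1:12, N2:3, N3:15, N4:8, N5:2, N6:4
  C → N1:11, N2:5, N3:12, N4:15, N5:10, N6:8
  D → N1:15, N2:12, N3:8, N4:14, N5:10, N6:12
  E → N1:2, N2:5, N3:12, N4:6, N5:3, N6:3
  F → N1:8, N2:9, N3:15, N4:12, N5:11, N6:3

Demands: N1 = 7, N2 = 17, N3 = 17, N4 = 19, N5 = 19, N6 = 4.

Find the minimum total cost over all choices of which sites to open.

287

Open {A, B, E}: assign each demand point to its cheapest open site.
  N1→E 7×2=14, N2→B 17×3=51, N3→A 17×5=85, N4→A 19×2=38, N5→B 19×2=38, N6→A 4×3=12
  busing cost 238, fixed 49 → total 287.
Compare {A, B, D, E}: busing cost 238 + fixed 55 = 293.
Compare {A, B, C, E}: busing cost 238 + fixed 58 = 296.
Compare {A, B, E, F}: busing cost 238 + fixed 62 = 300.
All other subsets cost ≥ 293. Minimum total cost: 287.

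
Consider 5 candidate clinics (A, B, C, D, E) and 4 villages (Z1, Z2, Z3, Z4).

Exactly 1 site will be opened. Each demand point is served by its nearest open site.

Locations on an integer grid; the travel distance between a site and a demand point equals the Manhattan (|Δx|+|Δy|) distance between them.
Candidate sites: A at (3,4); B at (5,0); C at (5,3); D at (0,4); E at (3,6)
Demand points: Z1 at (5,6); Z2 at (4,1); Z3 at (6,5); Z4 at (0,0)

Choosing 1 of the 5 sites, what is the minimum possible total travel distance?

Open {C}.
  Z1→C 3, Z2→C 3, Z3→C 3, Z4→C 8  ⇒ total 17.
Compare {A}: total 19.
Compare {B}: total 19.
No size-1 selection does better; minimum is 17.

17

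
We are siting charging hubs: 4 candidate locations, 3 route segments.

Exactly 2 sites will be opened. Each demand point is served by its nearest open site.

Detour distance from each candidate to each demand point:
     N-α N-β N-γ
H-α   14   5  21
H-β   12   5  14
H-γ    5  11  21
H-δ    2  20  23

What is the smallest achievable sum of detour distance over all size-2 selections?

Open {H-β, H-δ}.
  N-α→H-δ 2, N-β→H-β 5, N-γ→H-β 14  ⇒ total 21.
Compare {H-β, H-γ}: total 24.
Compare {H-α, H-δ}: total 28.
No size-2 selection does better; minimum is 21.

21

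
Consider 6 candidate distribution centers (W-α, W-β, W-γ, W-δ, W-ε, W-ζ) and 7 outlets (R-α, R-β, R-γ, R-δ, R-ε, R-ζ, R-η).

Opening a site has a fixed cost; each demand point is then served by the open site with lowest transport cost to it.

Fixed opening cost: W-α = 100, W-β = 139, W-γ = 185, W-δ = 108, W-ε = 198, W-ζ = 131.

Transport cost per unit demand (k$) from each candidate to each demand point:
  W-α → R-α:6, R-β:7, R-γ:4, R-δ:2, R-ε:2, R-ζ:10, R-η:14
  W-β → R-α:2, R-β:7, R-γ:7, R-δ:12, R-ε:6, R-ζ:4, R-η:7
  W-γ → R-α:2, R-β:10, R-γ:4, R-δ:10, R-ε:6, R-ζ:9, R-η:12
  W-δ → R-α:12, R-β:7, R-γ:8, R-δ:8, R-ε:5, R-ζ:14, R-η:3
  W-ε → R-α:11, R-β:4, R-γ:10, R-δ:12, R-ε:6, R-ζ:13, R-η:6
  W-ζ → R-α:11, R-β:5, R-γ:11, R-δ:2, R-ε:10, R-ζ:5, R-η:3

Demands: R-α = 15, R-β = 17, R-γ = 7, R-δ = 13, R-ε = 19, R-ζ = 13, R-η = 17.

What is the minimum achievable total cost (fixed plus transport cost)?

Open {W-α, W-ζ}: assign each demand point to its cheapest open site.
  R-α→W-α 15×6=90, R-β→W-ζ 17×5=85, R-γ→W-α 7×4=28, R-δ→W-α 13×2=26, R-ε→W-α 19×2=38, R-ζ→W-ζ 13×5=65, R-η→W-ζ 17×3=51
  transport cost 383, fixed 231 → total 614.
Compare {W-α, W-β}: transport cost 412 + fixed 239 = 651.
Compare {W-β, W-ζ}: transport cost 407 + fixed 270 = 677.
Compare {W-α, W-β, W-ζ}: transport cost 310 + fixed 370 = 680.
All other subsets cost ≥ 651. Minimum total cost: 614.

614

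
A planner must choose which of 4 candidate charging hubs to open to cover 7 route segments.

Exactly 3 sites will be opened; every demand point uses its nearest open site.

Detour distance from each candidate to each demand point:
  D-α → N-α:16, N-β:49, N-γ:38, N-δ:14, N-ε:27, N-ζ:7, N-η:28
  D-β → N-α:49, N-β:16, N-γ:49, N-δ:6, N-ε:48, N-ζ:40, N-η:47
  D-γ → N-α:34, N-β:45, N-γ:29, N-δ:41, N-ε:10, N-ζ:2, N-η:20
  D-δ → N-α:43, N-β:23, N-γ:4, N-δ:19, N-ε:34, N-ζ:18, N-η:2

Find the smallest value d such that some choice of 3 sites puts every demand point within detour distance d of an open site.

23

Open {D-α, D-γ, D-δ}.
  Farthest demand point is N-β at detour distance 23 (to D-δ); all others are ≤ 23.
With {D-α, D-β, D-δ} the worst case is 27.
With {D-α, D-β, D-γ} the worst case is 29.
No size-3 selection achieves below 23.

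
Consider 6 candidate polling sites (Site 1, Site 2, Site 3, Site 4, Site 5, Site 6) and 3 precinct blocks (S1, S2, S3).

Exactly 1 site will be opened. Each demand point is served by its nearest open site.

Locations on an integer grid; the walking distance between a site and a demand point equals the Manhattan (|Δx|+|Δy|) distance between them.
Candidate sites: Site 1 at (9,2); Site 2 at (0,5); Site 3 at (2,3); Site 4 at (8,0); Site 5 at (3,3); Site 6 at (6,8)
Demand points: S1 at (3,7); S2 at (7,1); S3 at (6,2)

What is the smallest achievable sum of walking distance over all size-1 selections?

Open {Site 5}.
  S1→Site 5 4, S2→Site 5 6, S3→Site 5 4  ⇒ total 14.
Compare {Site 1}: total 17.
Compare {Site 3}: total 17.
No size-1 selection does better; minimum is 14.

14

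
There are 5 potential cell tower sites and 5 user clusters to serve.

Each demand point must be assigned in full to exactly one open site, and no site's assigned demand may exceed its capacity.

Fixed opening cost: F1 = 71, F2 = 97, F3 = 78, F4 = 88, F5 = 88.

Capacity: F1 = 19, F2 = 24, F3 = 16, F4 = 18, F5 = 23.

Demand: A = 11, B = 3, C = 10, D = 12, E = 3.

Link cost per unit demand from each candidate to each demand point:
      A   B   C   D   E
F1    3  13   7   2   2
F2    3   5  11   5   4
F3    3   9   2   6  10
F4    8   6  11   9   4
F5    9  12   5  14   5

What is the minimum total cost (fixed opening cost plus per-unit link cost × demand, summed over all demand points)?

344

Open {F1, F2, F3}; cheapest assignment that respects the capacities:
  F1 (cap 19, load 15): D, E — cost 12×2 + 3×2 = 30
  F2 (cap 24, load 14): A, B — cost 11×3 + 3×5 = 48
  F3 (cap 16, load 10): C — cost 10×2 = 20
  Shipping 98, fixed 246 → total 344.
  Any other capacity-feasible assignment to {F1, F2, F3} ships for at least 98.
Compare {F2, F3}: its best feasible assignment gives total 345.
Compare {F1, F2}: its best feasible assignment gives total 356.
Every other set of open sites that can feasibly serve all demand totals ≥ 345 even under its best assignment. Minimum: 344.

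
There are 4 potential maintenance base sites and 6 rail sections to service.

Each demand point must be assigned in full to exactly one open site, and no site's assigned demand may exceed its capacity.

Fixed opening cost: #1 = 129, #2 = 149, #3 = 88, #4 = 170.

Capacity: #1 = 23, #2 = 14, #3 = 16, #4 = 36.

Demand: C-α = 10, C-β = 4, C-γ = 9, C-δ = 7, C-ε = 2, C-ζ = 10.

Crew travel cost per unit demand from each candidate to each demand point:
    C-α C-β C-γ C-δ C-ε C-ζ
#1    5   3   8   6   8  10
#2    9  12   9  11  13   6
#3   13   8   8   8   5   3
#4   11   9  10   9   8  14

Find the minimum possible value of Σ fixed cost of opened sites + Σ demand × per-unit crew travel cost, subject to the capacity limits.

591

Open {#1, #2, #3}; cheapest assignment that respects the capacities:
  #1 (cap 23, load 21): C-α, C-β, C-δ — cost 10×5 + 4×3 + 7×6 = 104
  #2 (cap 14, load 9): C-γ — cost 9×9 = 81
  #3 (cap 16, load 12): C-ε, C-ζ — cost 2×5 + 10×3 = 40
  Shipping 225, fixed 366 → total 591.
  Any other capacity-feasible assignment to {#1, #2, #3} ships for at least 225.
Compare {#3, #4}: its best feasible assignment gives total 593.
Compare {#1, #3, #4}: its best feasible assignment gives total 621.
Every other set of open sites that can feasibly serve all demand totals ≥ 593 even under its best assignment. Minimum: 591.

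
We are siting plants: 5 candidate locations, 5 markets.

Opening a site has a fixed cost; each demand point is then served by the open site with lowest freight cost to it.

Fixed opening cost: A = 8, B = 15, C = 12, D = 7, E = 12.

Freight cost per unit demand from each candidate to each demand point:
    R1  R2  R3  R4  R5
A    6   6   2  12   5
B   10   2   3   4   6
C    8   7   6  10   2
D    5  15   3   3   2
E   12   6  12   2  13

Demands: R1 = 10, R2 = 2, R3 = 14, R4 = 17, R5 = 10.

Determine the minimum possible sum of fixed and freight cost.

Open {A, D, E}: assign each demand point to its cheapest open site.
  R1→D 10×5=50, R2→A 2×6=12, R3→A 14×2=28, R4→E 17×2=34, R5→D 10×2=20
  freight cost 144, fixed 27 → total 171.
Compare {A, D}: freight cost 161 + fixed 15 = 176.
Compare {D, E}: freight cost 158 + fixed 19 = 177.
Compare {A, B, D, E}: freight cost 136 + fixed 42 = 178.
All other subsets cost ≥ 176. Minimum total cost: 171.

171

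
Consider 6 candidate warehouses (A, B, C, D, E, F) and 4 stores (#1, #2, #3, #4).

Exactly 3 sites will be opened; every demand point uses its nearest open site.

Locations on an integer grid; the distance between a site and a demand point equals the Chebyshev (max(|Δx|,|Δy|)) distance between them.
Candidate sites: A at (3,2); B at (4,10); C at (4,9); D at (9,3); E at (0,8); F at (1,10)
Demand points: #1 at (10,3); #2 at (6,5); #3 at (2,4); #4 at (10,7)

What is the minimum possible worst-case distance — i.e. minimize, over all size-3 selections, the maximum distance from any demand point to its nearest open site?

4

Open {A, B, D}.
  Farthest demand point is #4 at distance 4 (to D); all others are ≤ 4.
With {A, C, D} the worst case is 4.
With {A, D, E} the worst case is 4.
No size-3 selection achieves below 4.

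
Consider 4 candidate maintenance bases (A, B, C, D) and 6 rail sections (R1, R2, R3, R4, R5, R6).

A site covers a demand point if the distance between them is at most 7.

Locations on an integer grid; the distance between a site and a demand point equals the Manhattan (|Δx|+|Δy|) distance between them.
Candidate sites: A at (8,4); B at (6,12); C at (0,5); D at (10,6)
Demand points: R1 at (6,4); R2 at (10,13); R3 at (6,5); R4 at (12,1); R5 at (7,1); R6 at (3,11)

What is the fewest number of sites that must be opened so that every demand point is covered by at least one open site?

Coverage sets (demand points within 7 of each site):
  A: {R1, R3, R4, R5}
  B: {R2, R3, R6}
  C: {R1, R3}
  D: {R1, R2, R3, R4}
No single site covers all 6 demand points.
But {A, B} covers everything, so the minimum is 2.

2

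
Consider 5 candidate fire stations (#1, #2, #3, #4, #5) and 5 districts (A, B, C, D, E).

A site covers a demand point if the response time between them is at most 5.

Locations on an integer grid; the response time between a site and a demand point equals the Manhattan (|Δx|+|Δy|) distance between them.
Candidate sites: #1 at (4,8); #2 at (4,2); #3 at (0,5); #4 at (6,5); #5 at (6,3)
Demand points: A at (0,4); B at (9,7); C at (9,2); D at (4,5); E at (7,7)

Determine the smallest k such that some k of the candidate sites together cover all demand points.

3

Coverage sets (demand points within 5 of each site):
  #1: {D, E}
  #2: {C, D}
  #3: {A, D}
  #4: {B, D, E}
  #5: {C, D, E}
No 2 sites suffice: every size-2 union leaves at least one demand point uncovered.
But {#2, #3, #4} covers everything, so the minimum is 3.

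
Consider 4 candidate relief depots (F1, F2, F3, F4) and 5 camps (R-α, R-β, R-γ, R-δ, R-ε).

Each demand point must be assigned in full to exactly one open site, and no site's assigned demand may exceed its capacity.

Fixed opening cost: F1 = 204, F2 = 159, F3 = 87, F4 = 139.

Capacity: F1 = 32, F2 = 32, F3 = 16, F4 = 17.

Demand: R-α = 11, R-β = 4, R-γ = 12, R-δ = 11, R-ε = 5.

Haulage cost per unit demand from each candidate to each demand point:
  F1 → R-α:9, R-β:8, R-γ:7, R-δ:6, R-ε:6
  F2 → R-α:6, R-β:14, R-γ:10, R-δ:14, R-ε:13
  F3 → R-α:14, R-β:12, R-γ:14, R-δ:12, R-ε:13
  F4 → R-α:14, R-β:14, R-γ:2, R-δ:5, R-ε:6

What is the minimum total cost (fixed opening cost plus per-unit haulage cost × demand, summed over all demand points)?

Open {F1, F4}; cheapest assignment that respects the capacities:
  F1 (cap 32, load 31): R-α, R-β, R-δ, R-ε — cost 11×9 + 4×8 + 11×6 + 5×6 = 227
  F4 (cap 17, load 12): R-γ — cost 12×2 = 24
  Shipping 251, fixed 343 → total 594.
  Any other capacity-feasible assignment to {F1, F4} ships for at least 251.
Compare {F2, F4}: its best feasible assignment gives total 625.
Compare {F1, F2}: its best feasible assignment gives total 641.
Every other set of open sites that can feasibly serve all demand totals ≥ 625 even under its best assignment. Minimum: 594.

594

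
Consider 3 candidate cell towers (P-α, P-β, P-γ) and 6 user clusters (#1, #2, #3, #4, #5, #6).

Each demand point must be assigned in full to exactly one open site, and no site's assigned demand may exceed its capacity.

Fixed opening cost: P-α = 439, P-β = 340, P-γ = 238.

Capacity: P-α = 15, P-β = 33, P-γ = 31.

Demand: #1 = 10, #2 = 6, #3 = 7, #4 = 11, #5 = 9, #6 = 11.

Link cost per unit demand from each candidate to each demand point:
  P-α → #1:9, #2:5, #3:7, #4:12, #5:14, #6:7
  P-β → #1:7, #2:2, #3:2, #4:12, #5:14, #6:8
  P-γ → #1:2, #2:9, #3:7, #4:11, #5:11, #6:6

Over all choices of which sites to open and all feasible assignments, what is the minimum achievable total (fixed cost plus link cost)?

Open {P-β, P-γ}; cheapest assignment that respects the capacities:
  P-β (cap 33, load 24): #2, #3, #4 — cost 6×2 + 7×2 + 11×12 = 158
  P-γ (cap 31, load 30): #1, #5, #6 — cost 10×2 + 9×11 + 11×6 = 185
  Shipping 343, fixed 578 → total 921.
  Any other capacity-feasible assignment to {P-β, P-γ} ships for at least 343.
Compare {P-α, P-β, P-γ}: its best feasible assignment gives total 1360.
Every other set of open sites that can feasibly serve all demand totals ≥ 1360 even under its best assignment. Minimum: 921.

921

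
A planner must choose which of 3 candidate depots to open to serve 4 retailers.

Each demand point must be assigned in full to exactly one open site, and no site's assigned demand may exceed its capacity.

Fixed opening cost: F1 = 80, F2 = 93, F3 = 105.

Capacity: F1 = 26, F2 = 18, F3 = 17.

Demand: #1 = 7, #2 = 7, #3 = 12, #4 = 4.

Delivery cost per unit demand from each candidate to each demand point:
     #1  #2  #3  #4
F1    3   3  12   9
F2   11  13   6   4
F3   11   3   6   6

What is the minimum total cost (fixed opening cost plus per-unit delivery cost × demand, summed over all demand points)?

Open {F1, F2}; cheapest assignment that respects the capacities:
  F1 (cap 26, load 14): #1, #2 — cost 7×3 + 7×3 = 42
  F2 (cap 18, load 16): #3, #4 — cost 12×6 + 4×4 = 88
  Shipping 130, fixed 173 → total 303.
  Any other capacity-feasible assignment to {F1, F2} ships for at least 130.
Compare {F1, F3}: its best feasible assignment gives total 323.
Compare {F2, F3}: its best feasible assignment gives total 384.
Every other set of open sites that can feasibly serve all demand totals ≥ 323 even under its best assignment. Minimum: 303.

303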